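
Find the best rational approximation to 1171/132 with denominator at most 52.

Expand x = 1171/132 as a continued fraction with the Euclidean algorithm:
  1171 = 8*132 + 115, so a_0 = 8.
  132 = 1*115 + 17, so a_1 = 1.
  115 = 6*17 + 13, so a_2 = 6.
  17 = 1*13 + 4, so a_3 = 1.
  13 = 3*4 + 1, so a_4 = 3.
  4 = 4*1 + 0, so a_5 = 4.
so x = [8; 1, 6, 1, 3, 4].
Convergents (p_i = a_i*p_{i-1} + p_{i-2}, q_i = a_i*q_{i-1} + q_{i-2} with p_{-2}=0, p_{-1}=1, q_{-2}=1, q_{-1}=0), until the denominator exceeds 52:
  i=0: a_0=8, p_0 = 8*1 + 0 = 8, q_0 = 8*0 + 1 = 1.
  i=1: a_1=1, p_1 = 1*8 + 1 = 9, q_1 = 1*1 + 0 = 1.
  i=2: a_2=6, p_2 = 6*9 + 8 = 62, q_2 = 6*1 + 1 = 7.
  i=3: a_3=1, p_3 = 1*62 + 9 = 71, q_3 = 1*7 + 1 = 8.
  i=4: a_4=3, p_4 = 3*71 + 62 = 275, q_4 = 3*8 + 7 = 31.
  i=5: a_5=4, p_5 = 4*275 + 71 = 1171, q_5 = 4*31 + 8 = 132.
q_5 = 132 > 52, so the last convergent with denominator <= 52 is p_4/q_4 = 275/31.
The closest fraction with denominator <= 52 is either p_4/q_4 or the intermediate fraction (k*p_4 + p_3)/(k*q_4 + q_3) with the largest k >= 1 whose denominator stays <= 52; these approach x as k grows, and every other convergent or intermediate fraction in range is farther away.
Largest k: floor((52 - q_3)/q_4) = floor((52 - 8)/31) = 1.
That gives (1*275 + 71)/(1*31 + 8) = 346/39.
Compare the errors: |x - 275/31| = |1171*31 - 275*132|/(132*31) = 1/4092, and |x - 346/39| = |1171*39 - 346*132|/(132*39) = 3/5148.
Cross-multiplying, 1*5148 = 5148 < 12276 = 3*4092, so 1/4092 is smaller: the convergent 275/31 is closer to x than 346/39.

275/31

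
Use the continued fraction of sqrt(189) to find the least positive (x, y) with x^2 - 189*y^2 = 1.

First expand sqrt(189) as a continued fraction. With x_i = (sqrt(189) + m_i)/d_i and (m_0, d_0) = (0, 1): a_0 = floor(sqrt(189)) = 13, since 13^2 = 169 <= 189 < 196 = 14^2.
Iterate m_{i+1} = d_i*a_i - m_i, d_{i+1} = (189 - m_{i+1}^2)/d_i, a_{i+1} = floor((a_0 + m_{i+1})/d_{i+1}):
  m_1 = 1*13 - 0 = 13, d_1 = (189 - 13^2)/1 = 20/1 = 20, a_1 = floor((13 + 13)/20) = 1.
  m_2 = 20*1 - 13 = 7, d_2 = (189 - 7^2)/20 = 140/20 = 7, a_2 = floor((13 + 7)/7) = 2.
  m_3 = 7*2 - 7 = 7, d_3 = (189 - 7^2)/7 = 140/7 = 20, a_3 = floor((13 + 7)/20) = 1.
  m_4 = 20*1 - 7 = 13, d_4 = (189 - 13^2)/20 = 20/20 = 1, a_4 = floor((13 + 13)/1) = 26.
  m_5 = 1*26 - 13 = 13, d_5 = (189 - 13^2)/1 = 20/1 = 20: (m_5, d_5) = (m_1, d_1) = (13, 20), so from here the quotients repeat a_1, ..., a_4; the period length is 4.
So sqrt(189) = [13; (1, 2, 1, 26)] with period length k = 4.
k is even, so the fundamental solution of x^2 - 189y^2 = 1 is (p_{k-1}, q_{k-1}) = (p_3, q_3); compute convergents through index 3.
Convergents (p_i = a_i*p_{i-1} + p_{i-2}, q_i = a_i*q_{i-1} + q_{i-2} with p_{-2}=0, p_{-1}=1, q_{-2}=1, q_{-1}=0):
  i=0: a_0=13, p_0 = 13*1 + 0 = 13, q_0 = 13*0 + 1 = 1.
  i=1: a_1=1, p_1 = 1*13 + 1 = 14, q_1 = 1*1 + 0 = 1.
  i=2: a_2=2, p_2 = 2*14 + 13 = 41, q_2 = 2*1 + 1 = 3.
  i=3: a_3=1, p_3 = 1*41 + 14 = 55, q_3 = 1*3 + 1 = 4.
Check: 55^2 - 189*4^2 = 3025 - 3024 = 1, so (x, y) = (55, 4) solves the equation, and by the theorem it is the least positive solution.

(x, y) = (55, 4)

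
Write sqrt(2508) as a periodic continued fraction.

Write x_i = (sqrt(2508) + m_i)/d_i with (m_0, d_0) = (0, 1). a_0 = floor(sqrt(2508)) = 50, since 50^2 = 2500 <= 2508 < 2601 = 51^2.
Iterate m_{i+1} = d_i*a_i - m_i, d_{i+1} = (2508 - m_{i+1}^2)/d_i, a_{i+1} = floor((a_0 + m_{i+1})/d_{i+1}):
  m_1 = 1*50 - 0 = 50, d_1 = (2508 - 50^2)/1 = 8/1 = 8, a_1 = floor((50 + 50)/8) = 12.
  m_2 = 8*12 - 50 = 46, d_2 = (2508 - 46^2)/8 = 392/8 = 49, a_2 = floor((50 + 46)/49) = 1.
  m_3 = 49*1 - 46 = 3, d_3 = (2508 - 3^2)/49 = 2499/49 = 51, a_3 = floor((50 + 3)/51) = 1.
  m_4 = 51*1 - 3 = 48, d_4 = (2508 - 48^2)/51 = 204/51 = 4, a_4 = floor((50 + 48)/4) = 24.
  m_5 = 4*24 - 48 = 48, d_5 = (2508 - 48^2)/4 = 204/4 = 51, a_5 = floor((50 + 48)/51) = 1.
  m_6 = 51*1 - 48 = 3, d_6 = (2508 - 3^2)/51 = 2499/51 = 49, a_6 = floor((50 + 3)/49) = 1.
  m_7 = 49*1 - 3 = 46, d_7 = (2508 - 46^2)/49 = 392/49 = 8, a_7 = floor((50 + 46)/8) = 12.
  m_8 = 8*12 - 46 = 50, d_8 = (2508 - 50^2)/8 = 8/8 = 1, a_8 = floor((50 + 50)/1) = 100.
  m_9 = 1*100 - 50 = 50, d_9 = (2508 - 50^2)/1 = 8/1 = 8: (m_9, d_9) = (m_1, d_1) = (50, 8), so from here the quotients repeat a_1, ..., a_8; the period length is 8.
Hence the expansion of sqrt(2508) is a_0 = 50 followed by the repeating block 12, 1, 1, 24, 1, 1, 12, 100 (period 8).

[50; (12, 1, 1, 24, 1, 1, 12, 100)]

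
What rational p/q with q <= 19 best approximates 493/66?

Expand x = 493/66 as a continued fraction with the Euclidean algorithm:
  493 = 7*66 + 31, so a_0 = 7.
  66 = 2*31 + 4, so a_1 = 2.
  31 = 7*4 + 3, so a_2 = 7.
  4 = 1*3 + 1, so a_3 = 1.
  3 = 3*1 + 0, so a_4 = 3.
so x = [7; 2, 7, 1, 3].
Convergents (p_i = a_i*p_{i-1} + p_{i-2}, q_i = a_i*q_{i-1} + q_{i-2} with p_{-2}=0, p_{-1}=1, q_{-2}=1, q_{-1}=0), until the denominator exceeds 19:
  i=0: a_0=7, p_0 = 7*1 + 0 = 7, q_0 = 7*0 + 1 = 1.
  i=1: a_1=2, p_1 = 2*7 + 1 = 15, q_1 = 2*1 + 0 = 2.
  i=2: a_2=7, p_2 = 7*15 + 7 = 112, q_2 = 7*2 + 1 = 15.
  i=3: a_3=1, p_3 = 1*112 + 15 = 127, q_3 = 1*15 + 2 = 17.
  i=4: a_4=3, p_4 = 3*127 + 112 = 493, q_4 = 3*17 + 15 = 66.
q_4 = 66 > 19, so the last convergent with denominator <= 19 is p_3/q_3 = 127/17.
The closest fraction with denominator <= 19 is either p_3/q_3 or the intermediate fraction (k*p_3 + p_2)/(k*q_3 + q_2) with the largest k >= 1 whose denominator stays <= 19; these approach x as k grows, and every other convergent or intermediate fraction in range is farther away.
Largest k: floor((19 - q_2)/q_3) = floor((19 - 15)/17) = 0.
Since k = 0, no intermediate fraction beyond p_3/q_3 has denominator <= 19, so the convergent 127/17 is the closest (its error is |493*17 - 127*66|/(66*17) = 1/1122).

127/17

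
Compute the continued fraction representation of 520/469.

Run the Euclidean algorithm on 520 and 469; the successive quotients are the partial quotients a_0, a_1, ... (each step inverts the fractional part left over by the previous one):
  520 = 1*469 + 51, so a_0 = 1.
  469 = 9*51 + 10, so a_1 = 9.
  51 = 5*10 + 1, so a_2 = 5.
  10 = 10*1 + 0, so a_3 = 10.
The remainder reaches 0 after 4 divisions, so the expansion has 4 partial quotients, read off in order.

[1; 9, 5, 10]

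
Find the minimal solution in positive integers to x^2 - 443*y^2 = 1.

(x, y) = (442, 21)

First expand sqrt(443) as a continued fraction. With x_i = (sqrt(443) + m_i)/d_i and (m_0, d_0) = (0, 1): a_0 = floor(sqrt(443)) = 21, since 21^2 = 441 <= 443 < 484 = 22^2.
Iterate m_{i+1} = d_i*a_i - m_i, d_{i+1} = (443 - m_{i+1}^2)/d_i, a_{i+1} = floor((a_0 + m_{i+1})/d_{i+1}):
  m_1 = 1*21 - 0 = 21, d_1 = (443 - 21^2)/1 = 2/1 = 2, a_1 = floor((21 + 21)/2) = 21.
  m_2 = 2*21 - 21 = 21, d_2 = (443 - 21^2)/2 = 2/2 = 1, a_2 = floor((21 + 21)/1) = 42.
  m_3 = 1*42 - 21 = 21, d_3 = (443 - 21^2)/1 = 2/1 = 2: (m_3, d_3) = (m_1, d_1) = (21, 2), so from here the quotients repeat a_1, a_2; the period length is 2.
So sqrt(443) = [21; (21, 42)] with period length k = 2.
k is even, so the fundamental solution of x^2 - 443y^2 = 1 is (p_{k-1}, q_{k-1}) = (p_1, q_1); compute convergents through index 1.
Convergents (p_i = a_i*p_{i-1} + p_{i-2}, q_i = a_i*q_{i-1} + q_{i-2} with p_{-2}=0, p_{-1}=1, q_{-2}=1, q_{-1}=0):
  i=0: a_0=21, p_0 = 21*1 + 0 = 21, q_0 = 21*0 + 1 = 1.
  i=1: a_1=21, p_1 = 21*21 + 1 = 442, q_1 = 21*1 + 0 = 21.
Check: 442^2 - 443*21^2 = 195364 - 195363 = 1, so (x, y) = (442, 21) solves the equation, and by the theorem it is the least positive solution.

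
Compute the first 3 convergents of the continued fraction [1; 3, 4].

Using the convergent recurrence p_i = a_i*p_{i-1} + p_{i-2}, q_i = a_i*q_{i-1} + q_{i-2} with p_{-2}=0, p_{-1}=1, q_{-2}=1, q_{-1}=0:
  i=0: a_0=1, p_0 = 1*1 + 0 = 1, q_0 = 1*0 + 1 = 1.
  i=1: a_1=3, p_1 = 3*1 + 1 = 4, q_1 = 3*1 + 0 = 3.
  i=2: a_2=4, p_2 = 4*4 + 1 = 17, q_2 = 4*3 + 1 = 13.

1/1, 4/3, 17/13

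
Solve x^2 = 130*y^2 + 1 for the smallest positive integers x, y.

(x, y) = (6499, 570)

First expand sqrt(130) as a continued fraction. With x_i = (sqrt(130) + m_i)/d_i and (m_0, d_0) = (0, 1): a_0 = floor(sqrt(130)) = 11, since 11^2 = 121 <= 130 < 144 = 12^2.
Iterate m_{i+1} = d_i*a_i - m_i, d_{i+1} = (130 - m_{i+1}^2)/d_i, a_{i+1} = floor((a_0 + m_{i+1})/d_{i+1}):
  m_1 = 1*11 - 0 = 11, d_1 = (130 - 11^2)/1 = 9/1 = 9, a_1 = floor((11 + 11)/9) = 2.
  m_2 = 9*2 - 11 = 7, d_2 = (130 - 7^2)/9 = 81/9 = 9, a_2 = floor((11 + 7)/9) = 2.
  m_3 = 9*2 - 7 = 11, d_3 = (130 - 11^2)/9 = 9/9 = 1, a_3 = floor((11 + 11)/1) = 22.
  m_4 = 1*22 - 11 = 11, d_4 = (130 - 11^2)/1 = 9/1 = 9: (m_4, d_4) = (m_1, d_1) = (11, 9), so from here the quotients repeat a_1, ..., a_3; the period length is 3.
So sqrt(130) = [11; (2, 2, 22)] with period length k = 3.
k is odd, so (p_{k-1}, q_{k-1}) only solves x^2 - 130y^2 = -1 and the fundamental solution of x^2 - 130y^2 = 1 is (p_{2k-1}, q_{2k-1}) = (p_5, q_5); compute convergents through index 5, running through the period twice.
Convergents (p_i = a_i*p_{i-1} + p_{i-2}, q_i = a_i*q_{i-1} + q_{i-2} with p_{-2}=0, p_{-1}=1, q_{-2}=1, q_{-1}=0):
  i=0: a_0=11, p_0 = 11*1 + 0 = 11, q_0 = 11*0 + 1 = 1.
  i=1: a_1=2, p_1 = 2*11 + 1 = 23, q_1 = 2*1 + 0 = 2.
  i=2: a_2=2, p_2 = 2*23 + 11 = 57, q_2 = 2*2 + 1 = 5.
  i=3: a_3=22, p_3 = 22*57 + 23 = 1277, q_3 = 22*5 + 2 = 112.
  i=4: a_4=2, p_4 = 2*1277 + 57 = 2611, q_4 = 2*112 + 5 = 229.
  i=5: a_5=2, p_5 = 2*2611 + 1277 = 6499, q_5 = 2*229 + 112 = 570.
Indeed p_2^2 - 130*q_2^2 = 3249 - 3250 = -1, not +1.
Check: 6499^2 - 130*570^2 = 42237001 - 42237000 = 1, so (x, y) = (6499, 570) solves the equation, and by the theorem it is the least positive solution.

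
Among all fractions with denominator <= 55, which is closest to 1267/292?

Expand x = 1267/292 as a continued fraction with the Euclidean algorithm:
  1267 = 4*292 + 99, so a_0 = 4.
  292 = 2*99 + 94, so a_1 = 2.
  99 = 1*94 + 5, so a_2 = 1.
  94 = 18*5 + 4, so a_3 = 18.
  5 = 1*4 + 1, so a_4 = 1.
  4 = 4*1 + 0, so a_5 = 4.
so x = [4; 2, 1, 18, 1, 4].
Convergents (p_i = a_i*p_{i-1} + p_{i-2}, q_i = a_i*q_{i-1} + q_{i-2} with p_{-2}=0, p_{-1}=1, q_{-2}=1, q_{-1}=0), until the denominator exceeds 55:
  i=0: a_0=4, p_0 = 4*1 + 0 = 4, q_0 = 4*0 + 1 = 1.
  i=1: a_1=2, p_1 = 2*4 + 1 = 9, q_1 = 2*1 + 0 = 2.
  i=2: a_2=1, p_2 = 1*9 + 4 = 13, q_2 = 1*2 + 1 = 3.
  i=3: a_3=18, p_3 = 18*13 + 9 = 243, q_3 = 18*3 + 2 = 56.
q_3 = 56 > 55, so the last convergent with denominator <= 55 is p_2/q_2 = 13/3.
The closest fraction with denominator <= 55 is either p_2/q_2 or the intermediate fraction (k*p_2 + p_1)/(k*q_2 + q_1) with the largest k >= 1 whose denominator stays <= 55; these approach x as k grows, and every other convergent or intermediate fraction in range is farther away.
Largest k: floor((55 - q_1)/q_2) = floor((55 - 2)/3) = 17.
That gives (17*13 + 9)/(17*3 + 2) = 230/53.
Compare the errors: |x - 13/3| = |1267*3 - 13*292|/(292*3) = 5/876, and |x - 230/53| = |1267*53 - 230*292|/(292*53) = 9/15476.
Cross-multiplying, 9*876 = 7884 < 77380 = 5*15476, so 9/15476 is smaller: the intermediate fraction 230/53 is closer to x than 13/3.

230/53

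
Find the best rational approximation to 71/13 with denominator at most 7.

Expand x = 71/13 as a continued fraction with the Euclidean algorithm:
  71 = 5*13 + 6, so a_0 = 5.
  13 = 2*6 + 1, so a_1 = 2.
  6 = 6*1 + 0, so a_2 = 6.
so x = [5; 2, 6].
Convergents (p_i = a_i*p_{i-1} + p_{i-2}, q_i = a_i*q_{i-1} + q_{i-2} with p_{-2}=0, p_{-1}=1, q_{-2}=1, q_{-1}=0), until the denominator exceeds 7:
  i=0: a_0=5, p_0 = 5*1 + 0 = 5, q_0 = 5*0 + 1 = 1.
  i=1: a_1=2, p_1 = 2*5 + 1 = 11, q_1 = 2*1 + 0 = 2.
  i=2: a_2=6, p_2 = 6*11 + 5 = 71, q_2 = 6*2 + 1 = 13.
q_2 = 13 > 7, so the last convergent with denominator <= 7 is p_1/q_1 = 11/2.
The closest fraction with denominator <= 7 is either p_1/q_1 or the intermediate fraction (k*p_1 + p_0)/(k*q_1 + q_0) with the largest k >= 1 whose denominator stays <= 7; these approach x as k grows, and every other convergent or intermediate fraction in range is farther away.
Largest k: floor((7 - q_0)/q_1) = floor((7 - 1)/2) = 3.
That gives (3*11 + 5)/(3*2 + 1) = 38/7.
Compare the errors: |x - 11/2| = |71*2 - 11*13|/(13*2) = 1/26, and |x - 38/7| = |71*7 - 38*13|/(13*7) = 3/91.
Cross-multiplying, 3*26 = 78 < 91 = 1*91, so 3/91 is smaller: the intermediate fraction 38/7 is closer to x than 11/2.

38/7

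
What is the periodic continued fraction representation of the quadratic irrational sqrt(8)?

Write x_i = (sqrt(8) + m_i)/d_i with (m_0, d_0) = (0, 1). a_0 = floor(sqrt(8)) = 2, since 2^2 = 4 <= 8 < 9 = 3^2.
Iterate m_{i+1} = d_i*a_i - m_i, d_{i+1} = (8 - m_{i+1}^2)/d_i, a_{i+1} = floor((a_0 + m_{i+1})/d_{i+1}):
  m_1 = 1*2 - 0 = 2, d_1 = (8 - 2^2)/1 = 4/1 = 4, a_1 = floor((2 + 2)/4) = 1.
  m_2 = 4*1 - 2 = 2, d_2 = (8 - 2^2)/4 = 4/4 = 1, a_2 = floor((2 + 2)/1) = 4.
  m_3 = 1*4 - 2 = 2, d_3 = (8 - 2^2)/1 = 4/1 = 4: (m_3, d_3) = (m_1, d_1) = (2, 4), so from here the quotients repeat a_1, a_2; the period length is 2.
Hence the expansion of sqrt(8) is a_0 = 2 followed by the repeating block 1, 4 (period 2).

[2; (1, 4)]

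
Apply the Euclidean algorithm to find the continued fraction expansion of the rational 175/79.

Run the Euclidean algorithm on 175 and 79; the successive quotients are the partial quotients a_0, a_1, ... (each step inverts the fractional part left over by the previous one):
  175 = 2*79 + 17, so a_0 = 2.
  79 = 4*17 + 11, so a_1 = 4.
  17 = 1*11 + 6, so a_2 = 1.
  11 = 1*6 + 5, so a_3 = 1.
  6 = 1*5 + 1, so a_4 = 1.
  5 = 5*1 + 0, so a_5 = 5.
The remainder reaches 0 after 6 divisions, so the expansion has 6 partial quotients, read off in order.

[2; 4, 1, 1, 1, 5]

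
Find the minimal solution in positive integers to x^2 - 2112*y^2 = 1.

First expand sqrt(2112) as a continued fraction. With x_i = (sqrt(2112) + m_i)/d_i and (m_0, d_0) = (0, 1): a_0 = floor(sqrt(2112)) = 45, since 45^2 = 2025 <= 2112 < 2116 = 46^2.
Iterate m_{i+1} = d_i*a_i - m_i, d_{i+1} = (2112 - m_{i+1}^2)/d_i, a_{i+1} = floor((a_0 + m_{i+1})/d_{i+1}):
  m_1 = 1*45 - 0 = 45, d_1 = (2112 - 45^2)/1 = 87/1 = 87, a_1 = floor((45 + 45)/87) = 1.
  m_2 = 87*1 - 45 = 42, d_2 = (2112 - 42^2)/87 = 348/87 = 4, a_2 = floor((45 + 42)/4) = 21.
  m_3 = 4*21 - 42 = 42, d_3 = (2112 - 42^2)/4 = 348/4 = 87, a_3 = floor((45 + 42)/87) = 1.
  m_4 = 87*1 - 42 = 45, d_4 = (2112 - 45^2)/87 = 87/87 = 1, a_4 = floor((45 + 45)/1) = 90.
  m_5 = 1*90 - 45 = 45, d_5 = (2112 - 45^2)/1 = 87/1 = 87: (m_5, d_5) = (m_1, d_1) = (45, 87), so from here the quotients repeat a_1, ..., a_4; the period length is 4.
So sqrt(2112) = [45; (1, 21, 1, 90)] with period length k = 4.
k is even, so the fundamental solution of x^2 - 2112y^2 = 1 is (p_{k-1}, q_{k-1}) = (p_3, q_3); compute convergents through index 3.
Convergents (p_i = a_i*p_{i-1} + p_{i-2}, q_i = a_i*q_{i-1} + q_{i-2} with p_{-2}=0, p_{-1}=1, q_{-2}=1, q_{-1}=0):
  i=0: a_0=45, p_0 = 45*1 + 0 = 45, q_0 = 45*0 + 1 = 1.
  i=1: a_1=1, p_1 = 1*45 + 1 = 46, q_1 = 1*1 + 0 = 1.
  i=2: a_2=21, p_2 = 21*46 + 45 = 1011, q_2 = 21*1 + 1 = 22.
  i=3: a_3=1, p_3 = 1*1011 + 46 = 1057, q_3 = 1*22 + 1 = 23.
Check: 1057^2 - 2112*23^2 = 1117249 - 1117248 = 1, so (x, y) = (1057, 23) solves the equation, and by the theorem it is the least positive solution.

(x, y) = (1057, 23)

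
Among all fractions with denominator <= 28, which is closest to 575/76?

Expand x = 575/76 as a continued fraction with the Euclidean algorithm:
  575 = 7*76 + 43, so a_0 = 7.
  76 = 1*43 + 33, so a_1 = 1.
  43 = 1*33 + 10, so a_2 = 1.
  33 = 3*10 + 3, so a_3 = 3.
  10 = 3*3 + 1, so a_4 = 3.
  3 = 3*1 + 0, so a_5 = 3.
so x = [7; 1, 1, 3, 3, 3].
Convergents (p_i = a_i*p_{i-1} + p_{i-2}, q_i = a_i*q_{i-1} + q_{i-2} with p_{-2}=0, p_{-1}=1, q_{-2}=1, q_{-1}=0), until the denominator exceeds 28:
  i=0: a_0=7, p_0 = 7*1 + 0 = 7, q_0 = 7*0 + 1 = 1.
  i=1: a_1=1, p_1 = 1*7 + 1 = 8, q_1 = 1*1 + 0 = 1.
  i=2: a_2=1, p_2 = 1*8 + 7 = 15, q_2 = 1*1 + 1 = 2.
  i=3: a_3=3, p_3 = 3*15 + 8 = 53, q_3 = 3*2 + 1 = 7.
  i=4: a_4=3, p_4 = 3*53 + 15 = 174, q_4 = 3*7 + 2 = 23.
  i=5: a_5=3, p_5 = 3*174 + 53 = 575, q_5 = 3*23 + 7 = 76.
q_5 = 76 > 28, so the last convergent with denominator <= 28 is p_4/q_4 = 174/23.
The closest fraction with denominator <= 28 is either p_4/q_4 or the intermediate fraction (k*p_4 + p_3)/(k*q_4 + q_3) with the largest k >= 1 whose denominator stays <= 28; these approach x as k grows, and every other convergent or intermediate fraction in range is farther away.
Largest k: floor((28 - q_3)/q_4) = floor((28 - 7)/23) = 0.
Since k = 0, no intermediate fraction beyond p_4/q_4 has denominator <= 28, so the convergent 174/23 is the closest (its error is |575*23 - 174*76|/(76*23) = 1/1748).

174/23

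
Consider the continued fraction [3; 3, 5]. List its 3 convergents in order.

Using the convergent recurrence p_i = a_i*p_{i-1} + p_{i-2}, q_i = a_i*q_{i-1} + q_{i-2} with p_{-2}=0, p_{-1}=1, q_{-2}=1, q_{-1}=0:
  i=0: a_0=3, p_0 = 3*1 + 0 = 3, q_0 = 3*0 + 1 = 1.
  i=1: a_1=3, p_1 = 3*3 + 1 = 10, q_1 = 3*1 + 0 = 3.
  i=2: a_2=5, p_2 = 5*10 + 3 = 53, q_2 = 5*3 + 1 = 16.

3/1, 10/3, 53/16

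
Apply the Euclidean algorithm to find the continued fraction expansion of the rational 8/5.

[1; 1, 1, 2]

Run the Euclidean algorithm on 8 and 5; the successive quotients are the partial quotients a_0, a_1, ... (each step inverts the fractional part left over by the previous one):
  8 = 1*5 + 3, so a_0 = 1.
  5 = 1*3 + 2, so a_1 = 1.
  3 = 1*2 + 1, so a_2 = 1.
  2 = 2*1 + 0, so a_3 = 2.
The remainder reaches 0 after 4 divisions, so the expansion has 4 partial quotients, read off in order.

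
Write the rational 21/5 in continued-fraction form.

Run the Euclidean algorithm on 21 and 5; the successive quotients are the partial quotients a_0, a_1, ... (each step inverts the fractional part left over by the previous one):
  21 = 4*5 + 1, so a_0 = 4.
  5 = 5*1 + 0, so a_1 = 5.
The remainder reaches 0 after 2 divisions, so the expansion has 2 partial quotients, read off in order.

[4; 5]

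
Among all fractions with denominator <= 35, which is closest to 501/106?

Expand x = 501/106 as a continued fraction with the Euclidean algorithm:
  501 = 4*106 + 77, so a_0 = 4.
  106 = 1*77 + 29, so a_1 = 1.
  77 = 2*29 + 19, so a_2 = 2.
  29 = 1*19 + 10, so a_3 = 1.
  19 = 1*10 + 9, so a_4 = 1.
  10 = 1*9 + 1, so a_5 = 1.
  9 = 9*1 + 0, so a_6 = 9.
so x = [4; 1, 2, 1, 1, 1, 9].
Convergents (p_i = a_i*p_{i-1} + p_{i-2}, q_i = a_i*q_{i-1} + q_{i-2} with p_{-2}=0, p_{-1}=1, q_{-2}=1, q_{-1}=0), until the denominator exceeds 35:
  i=0: a_0=4, p_0 = 4*1 + 0 = 4, q_0 = 4*0 + 1 = 1.
  i=1: a_1=1, p_1 = 1*4 + 1 = 5, q_1 = 1*1 + 0 = 1.
  i=2: a_2=2, p_2 = 2*5 + 4 = 14, q_2 = 2*1 + 1 = 3.
  i=3: a_3=1, p_3 = 1*14 + 5 = 19, q_3 = 1*3 + 1 = 4.
  i=4: a_4=1, p_4 = 1*19 + 14 = 33, q_4 = 1*4 + 3 = 7.
  i=5: a_5=1, p_5 = 1*33 + 19 = 52, q_5 = 1*7 + 4 = 11.
  i=6: a_6=9, p_6 = 9*52 + 33 = 501, q_6 = 9*11 + 7 = 106.
q_6 = 106 > 35, so the last convergent with denominator <= 35 is p_5/q_5 = 52/11.
The closest fraction with denominator <= 35 is either p_5/q_5 or the intermediate fraction (k*p_5 + p_4)/(k*q_5 + q_4) with the largest k >= 1 whose denominator stays <= 35; these approach x as k grows, and every other convergent or intermediate fraction in range is farther away.
Largest k: floor((35 - q_4)/q_5) = floor((35 - 7)/11) = 2.
That gives (2*52 + 33)/(2*11 + 7) = 137/29.
Compare the errors: |x - 52/11| = |501*11 - 52*106|/(106*11) = 1/1166, and |x - 137/29| = |501*29 - 137*106|/(106*29) = 7/3074.
Cross-multiplying, 1*3074 = 3074 < 8162 = 7*1166, so 1/1166 is smaller: the convergent 52/11 is closer to x than 137/29.

52/11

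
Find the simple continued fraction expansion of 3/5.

[0; 1, 1, 2]

Run the Euclidean algorithm on 3 and 5; the successive quotients are the partial quotients a_0, a_1, ... (each step inverts the fractional part left over by the previous one):
  3 = 0*5 + 3, so a_0 = 0.
  5 = 1*3 + 2, so a_1 = 1.
  3 = 1*2 + 1, so a_2 = 1.
  2 = 2*1 + 0, so a_3 = 2.
The remainder reaches 0 after 4 divisions, so the expansion has 4 partial quotients, read off in order.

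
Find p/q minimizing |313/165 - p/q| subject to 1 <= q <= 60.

55/29

Expand x = 313/165 as a continued fraction with the Euclidean algorithm:
  313 = 1*165 + 148, so a_0 = 1.
  165 = 1*148 + 17, so a_1 = 1.
  148 = 8*17 + 12, so a_2 = 8.
  17 = 1*12 + 5, so a_3 = 1.
  12 = 2*5 + 2, so a_4 = 2.
  5 = 2*2 + 1, so a_5 = 2.
  2 = 2*1 + 0, so a_6 = 2.
so x = [1; 1, 8, 1, 2, 2, 2].
Convergents (p_i = a_i*p_{i-1} + p_{i-2}, q_i = a_i*q_{i-1} + q_{i-2} with p_{-2}=0, p_{-1}=1, q_{-2}=1, q_{-1}=0), until the denominator exceeds 60:
  i=0: a_0=1, p_0 = 1*1 + 0 = 1, q_0 = 1*0 + 1 = 1.
  i=1: a_1=1, p_1 = 1*1 + 1 = 2, q_1 = 1*1 + 0 = 1.
  i=2: a_2=8, p_2 = 8*2 + 1 = 17, q_2 = 8*1 + 1 = 9.
  i=3: a_3=1, p_3 = 1*17 + 2 = 19, q_3 = 1*9 + 1 = 10.
  i=4: a_4=2, p_4 = 2*19 + 17 = 55, q_4 = 2*10 + 9 = 29.
  i=5: a_5=2, p_5 = 2*55 + 19 = 129, q_5 = 2*29 + 10 = 68.
q_5 = 68 > 60, so the last convergent with denominator <= 60 is p_4/q_4 = 55/29.
The closest fraction with denominator <= 60 is either p_4/q_4 or the intermediate fraction (k*p_4 + p_3)/(k*q_4 + q_3) with the largest k >= 1 whose denominator stays <= 60; these approach x as k grows, and every other convergent or intermediate fraction in range is farther away.
Largest k: floor((60 - q_3)/q_4) = floor((60 - 10)/29) = 1.
That gives (1*55 + 19)/(1*29 + 10) = 74/39.
Compare the errors: |x - 55/29| = |313*29 - 55*165|/(165*29) = 2/4785, and |x - 74/39| = |313*39 - 74*165|/(165*39) = 3/6435.
Cross-multiplying, 2*6435 = 12870 < 14355 = 3*4785, so 2/4785 is smaller: the convergent 55/29 is closer to x than 74/39.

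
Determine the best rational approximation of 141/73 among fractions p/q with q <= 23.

Expand x = 141/73 as a continued fraction with the Euclidean algorithm:
  141 = 1*73 + 68, so a_0 = 1.
  73 = 1*68 + 5, so a_1 = 1.
  68 = 13*5 + 3, so a_2 = 13.
  5 = 1*3 + 2, so a_3 = 1.
  3 = 1*2 + 1, so a_4 = 1.
  2 = 2*1 + 0, so a_5 = 2.
so x = [1; 1, 13, 1, 1, 2].
Convergents (p_i = a_i*p_{i-1} + p_{i-2}, q_i = a_i*q_{i-1} + q_{i-2} with p_{-2}=0, p_{-1}=1, q_{-2}=1, q_{-1}=0), until the denominator exceeds 23:
  i=0: a_0=1, p_0 = 1*1 + 0 = 1, q_0 = 1*0 + 1 = 1.
  i=1: a_1=1, p_1 = 1*1 + 1 = 2, q_1 = 1*1 + 0 = 1.
  i=2: a_2=13, p_2 = 13*2 + 1 = 27, q_2 = 13*1 + 1 = 14.
  i=3: a_3=1, p_3 = 1*27 + 2 = 29, q_3 = 1*14 + 1 = 15.
  i=4: a_4=1, p_4 = 1*29 + 27 = 56, q_4 = 1*15 + 14 = 29.
q_4 = 29 > 23, so the last convergent with denominator <= 23 is p_3/q_3 = 29/15.
The closest fraction with denominator <= 23 is either p_3/q_3 or the intermediate fraction (k*p_3 + p_2)/(k*q_3 + q_2) with the largest k >= 1 whose denominator stays <= 23; these approach x as k grows, and every other convergent or intermediate fraction in range is farther away.
Largest k: floor((23 - q_2)/q_3) = floor((23 - 14)/15) = 0.
Since k = 0, no intermediate fraction beyond p_3/q_3 has denominator <= 23, so the convergent 29/15 is the closest (its error is |141*15 - 29*73|/(73*15) = 2/1095).

29/15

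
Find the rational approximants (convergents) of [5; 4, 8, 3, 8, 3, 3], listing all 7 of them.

5/1, 21/4, 173/33, 540/103, 4493/857, 14019/2674, 46550/8879

Using the convergent recurrence p_i = a_i*p_{i-1} + p_{i-2}, q_i = a_i*q_{i-1} + q_{i-2} with p_{-2}=0, p_{-1}=1, q_{-2}=1, q_{-1}=0:
  i=0: a_0=5, p_0 = 5*1 + 0 = 5, q_0 = 5*0 + 1 = 1.
  i=1: a_1=4, p_1 = 4*5 + 1 = 21, q_1 = 4*1 + 0 = 4.
  i=2: a_2=8, p_2 = 8*21 + 5 = 173, q_2 = 8*4 + 1 = 33.
  i=3: a_3=3, p_3 = 3*173 + 21 = 540, q_3 = 3*33 + 4 = 103.
  i=4: a_4=8, p_4 = 8*540 + 173 = 4493, q_4 = 8*103 + 33 = 857.
  i=5: a_5=3, p_5 = 3*4493 + 540 = 14019, q_5 = 3*857 + 103 = 2674.
  i=6: a_6=3, p_6 = 3*14019 + 4493 = 46550, q_6 = 3*2674 + 857 = 8879.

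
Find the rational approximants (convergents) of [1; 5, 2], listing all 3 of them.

Using the convergent recurrence p_i = a_i*p_{i-1} + p_{i-2}, q_i = a_i*q_{i-1} + q_{i-2} with p_{-2}=0, p_{-1}=1, q_{-2}=1, q_{-1}=0:
  i=0: a_0=1, p_0 = 1*1 + 0 = 1, q_0 = 1*0 + 1 = 1.
  i=1: a_1=5, p_1 = 5*1 + 1 = 6, q_1 = 5*1 + 0 = 5.
  i=2: a_2=2, p_2 = 2*6 + 1 = 13, q_2 = 2*5 + 1 = 11.

1/1, 6/5, 13/11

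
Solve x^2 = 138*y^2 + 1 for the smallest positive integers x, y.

First expand sqrt(138) as a continued fraction. With x_i = (sqrt(138) + m_i)/d_i and (m_0, d_0) = (0, 1): a_0 = floor(sqrt(138)) = 11, since 11^2 = 121 <= 138 < 144 = 12^2.
Iterate m_{i+1} = d_i*a_i - m_i, d_{i+1} = (138 - m_{i+1}^2)/d_i, a_{i+1} = floor((a_0 + m_{i+1})/d_{i+1}):
  m_1 = 1*11 - 0 = 11, d_1 = (138 - 11^2)/1 = 17/1 = 17, a_1 = floor((11 + 11)/17) = 1.
  m_2 = 17*1 - 11 = 6, d_2 = (138 - 6^2)/17 = 102/17 = 6, a_2 = floor((11 + 6)/6) = 2.
  m_3 = 6*2 - 6 = 6, d_3 = (138 - 6^2)/6 = 102/6 = 17, a_3 = floor((11 + 6)/17) = 1.
  m_4 = 17*1 - 6 = 11, d_4 = (138 - 11^2)/17 = 17/17 = 1, a_4 = floor((11 + 11)/1) = 22.
  m_5 = 1*22 - 11 = 11, d_5 = (138 - 11^2)/1 = 17/1 = 17: (m_5, d_5) = (m_1, d_1) = (11, 17), so from here the quotients repeat a_1, ..., a_4; the period length is 4.
So sqrt(138) = [11; (1, 2, 1, 22)] with period length k = 4.
k is even, so the fundamental solution of x^2 - 138y^2 = 1 is (p_{k-1}, q_{k-1}) = (p_3, q_3); compute convergents through index 3.
Convergents (p_i = a_i*p_{i-1} + p_{i-2}, q_i = a_i*q_{i-1} + q_{i-2} with p_{-2}=0, p_{-1}=1, q_{-2}=1, q_{-1}=0):
  i=0: a_0=11, p_0 = 11*1 + 0 = 11, q_0 = 11*0 + 1 = 1.
  i=1: a_1=1, p_1 = 1*11 + 1 = 12, q_1 = 1*1 + 0 = 1.
  i=2: a_2=2, p_2 = 2*12 + 11 = 35, q_2 = 2*1 + 1 = 3.
  i=3: a_3=1, p_3 = 1*35 + 12 = 47, q_3 = 1*3 + 1 = 4.
Check: 47^2 - 138*4^2 = 2209 - 2208 = 1, so (x, y) = (47, 4) solves the equation, and by the theorem it is the least positive solution.

(x, y) = (47, 4)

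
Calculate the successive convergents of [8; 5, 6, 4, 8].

Using the convergent recurrence p_i = a_i*p_{i-1} + p_{i-2}, q_i = a_i*q_{i-1} + q_{i-2} with p_{-2}=0, p_{-1}=1, q_{-2}=1, q_{-1}=0:
  i=0: a_0=8, p_0 = 8*1 + 0 = 8, q_0 = 8*0 + 1 = 1.
  i=1: a_1=5, p_1 = 5*8 + 1 = 41, q_1 = 5*1 + 0 = 5.
  i=2: a_2=6, p_2 = 6*41 + 8 = 254, q_2 = 6*5 + 1 = 31.
  i=3: a_3=4, p_3 = 4*254 + 41 = 1057, q_3 = 4*31 + 5 = 129.
  i=4: a_4=8, p_4 = 8*1057 + 254 = 8710, q_4 = 8*129 + 31 = 1063.

8/1, 41/5, 254/31, 1057/129, 8710/1063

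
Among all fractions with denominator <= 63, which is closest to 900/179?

181/36

Expand x = 900/179 as a continued fraction with the Euclidean algorithm:
  900 = 5*179 + 5, so a_0 = 5.
  179 = 35*5 + 4, so a_1 = 35.
  5 = 1*4 + 1, so a_2 = 1.
  4 = 4*1 + 0, so a_3 = 4.
so x = [5; 35, 1, 4].
Convergents (p_i = a_i*p_{i-1} + p_{i-2}, q_i = a_i*q_{i-1} + q_{i-2} with p_{-2}=0, p_{-1}=1, q_{-2}=1, q_{-1}=0), until the denominator exceeds 63:
  i=0: a_0=5, p_0 = 5*1 + 0 = 5, q_0 = 5*0 + 1 = 1.
  i=1: a_1=35, p_1 = 35*5 + 1 = 176, q_1 = 35*1 + 0 = 35.
  i=2: a_2=1, p_2 = 1*176 + 5 = 181, q_2 = 1*35 + 1 = 36.
  i=3: a_3=4, p_3 = 4*181 + 176 = 900, q_3 = 4*36 + 35 = 179.
q_3 = 179 > 63, so the last convergent with denominator <= 63 is p_2/q_2 = 181/36.
The closest fraction with denominator <= 63 is either p_2/q_2 or the intermediate fraction (k*p_2 + p_1)/(k*q_2 + q_1) with the largest k >= 1 whose denominator stays <= 63; these approach x as k grows, and every other convergent or intermediate fraction in range is farther away.
Largest k: floor((63 - q_1)/q_2) = floor((63 - 35)/36) = 0.
Since k = 0, no intermediate fraction beyond p_2/q_2 has denominator <= 63, so the convergent 181/36 is the closest (its error is |900*36 - 181*179|/(179*36) = 1/6444).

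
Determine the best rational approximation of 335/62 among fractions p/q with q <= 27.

Expand x = 335/62 as a continued fraction with the Euclidean algorithm:
  335 = 5*62 + 25, so a_0 = 5.
  62 = 2*25 + 12, so a_1 = 2.
  25 = 2*12 + 1, so a_2 = 2.
  12 = 12*1 + 0, so a_3 = 12.
so x = [5; 2, 2, 12].
Convergents (p_i = a_i*p_{i-1} + p_{i-2}, q_i = a_i*q_{i-1} + q_{i-2} with p_{-2}=0, p_{-1}=1, q_{-2}=1, q_{-1}=0), until the denominator exceeds 27:
  i=0: a_0=5, p_0 = 5*1 + 0 = 5, q_0 = 5*0 + 1 = 1.
  i=1: a_1=2, p_1 = 2*5 + 1 = 11, q_1 = 2*1 + 0 = 2.
  i=2: a_2=2, p_2 = 2*11 + 5 = 27, q_2 = 2*2 + 1 = 5.
  i=3: a_3=12, p_3 = 12*27 + 11 = 335, q_3 = 12*5 + 2 = 62.
q_3 = 62 > 27, so the last convergent with denominator <= 27 is p_2/q_2 = 27/5.
The closest fraction with denominator <= 27 is either p_2/q_2 or the intermediate fraction (k*p_2 + p_1)/(k*q_2 + q_1) with the largest k >= 1 whose denominator stays <= 27; these approach x as k grows, and every other convergent or intermediate fraction in range is farther away.
Largest k: floor((27 - q_1)/q_2) = floor((27 - 2)/5) = 5.
That gives (5*27 + 11)/(5*5 + 2) = 146/27.
Compare the errors: |x - 27/5| = |335*5 - 27*62|/(62*5) = 1/310, and |x - 146/27| = |335*27 - 146*62|/(62*27) = 7/1674.
Cross-multiplying, 1*1674 = 1674 < 2170 = 7*310, so 1/310 is smaller: the convergent 27/5 is closer to x than 146/27.

27/5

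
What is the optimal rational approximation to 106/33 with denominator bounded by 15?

45/14

Expand x = 106/33 as a continued fraction with the Euclidean algorithm:
  106 = 3*33 + 7, so a_0 = 3.
  33 = 4*7 + 5, so a_1 = 4.
  7 = 1*5 + 2, so a_2 = 1.
  5 = 2*2 + 1, so a_3 = 2.
  2 = 2*1 + 0, so a_4 = 2.
so x = [3; 4, 1, 2, 2].
Convergents (p_i = a_i*p_{i-1} + p_{i-2}, q_i = a_i*q_{i-1} + q_{i-2} with p_{-2}=0, p_{-1}=1, q_{-2}=1, q_{-1}=0), until the denominator exceeds 15:
  i=0: a_0=3, p_0 = 3*1 + 0 = 3, q_0 = 3*0 + 1 = 1.
  i=1: a_1=4, p_1 = 4*3 + 1 = 13, q_1 = 4*1 + 0 = 4.
  i=2: a_2=1, p_2 = 1*13 + 3 = 16, q_2 = 1*4 + 1 = 5.
  i=3: a_3=2, p_3 = 2*16 + 13 = 45, q_3 = 2*5 + 4 = 14.
  i=4: a_4=2, p_4 = 2*45 + 16 = 106, q_4 = 2*14 + 5 = 33.
q_4 = 33 > 15, so the last convergent with denominator <= 15 is p_3/q_3 = 45/14.
The closest fraction with denominator <= 15 is either p_3/q_3 or the intermediate fraction (k*p_3 + p_2)/(k*q_3 + q_2) with the largest k >= 1 whose denominator stays <= 15; these approach x as k grows, and every other convergent or intermediate fraction in range is farther away.
Largest k: floor((15 - q_2)/q_3) = floor((15 - 5)/14) = 0.
Since k = 0, no intermediate fraction beyond p_3/q_3 has denominator <= 15, so the convergent 45/14 is the closest (its error is |106*14 - 45*33|/(33*14) = 1/462).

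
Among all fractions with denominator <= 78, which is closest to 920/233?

Expand x = 920/233 as a continued fraction with the Euclidean algorithm:
  920 = 3*233 + 221, so a_0 = 3.
  233 = 1*221 + 12, so a_1 = 1.
  221 = 18*12 + 5, so a_2 = 18.
  12 = 2*5 + 2, so a_3 = 2.
  5 = 2*2 + 1, so a_4 = 2.
  2 = 2*1 + 0, so a_5 = 2.
so x = [3; 1, 18, 2, 2, 2].
Convergents (p_i = a_i*p_{i-1} + p_{i-2}, q_i = a_i*q_{i-1} + q_{i-2} with p_{-2}=0, p_{-1}=1, q_{-2}=1, q_{-1}=0), until the denominator exceeds 78:
  i=0: a_0=3, p_0 = 3*1 + 0 = 3, q_0 = 3*0 + 1 = 1.
  i=1: a_1=1, p_1 = 1*3 + 1 = 4, q_1 = 1*1 + 0 = 1.
  i=2: a_2=18, p_2 = 18*4 + 3 = 75, q_2 = 18*1 + 1 = 19.
  i=3: a_3=2, p_3 = 2*75 + 4 = 154, q_3 = 2*19 + 1 = 39.
  i=4: a_4=2, p_4 = 2*154 + 75 = 383, q_4 = 2*39 + 19 = 97.
q_4 = 97 > 78, so the last convergent with denominator <= 78 is p_3/q_3 = 154/39.
The closest fraction with denominator <= 78 is either p_3/q_3 or the intermediate fraction (k*p_3 + p_2)/(k*q_3 + q_2) with the largest k >= 1 whose denominator stays <= 78; these approach x as k grows, and every other convergent or intermediate fraction in range is farther away.
Largest k: floor((78 - q_2)/q_3) = floor((78 - 19)/39) = 1.
That gives (1*154 + 75)/(1*39 + 19) = 229/58.
Compare the errors: |x - 154/39| = |920*39 - 154*233|/(233*39) = 2/9087, and |x - 229/58| = |920*58 - 229*233|/(233*58) = 3/13514.
Cross-multiplying, 2*13514 = 27028 < 27261 = 3*9087, so 2/9087 is smaller: the convergent 154/39 is closer to x than 229/58.

154/39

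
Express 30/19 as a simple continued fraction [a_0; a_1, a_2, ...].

Run the Euclidean algorithm on 30 and 19; the successive quotients are the partial quotients a_0, a_1, ... (each step inverts the fractional part left over by the previous one):
  30 = 1*19 + 11, so a_0 = 1.
  19 = 1*11 + 8, so a_1 = 1.
  11 = 1*8 + 3, so a_2 = 1.
  8 = 2*3 + 2, so a_3 = 2.
  3 = 1*2 + 1, so a_4 = 1.
  2 = 2*1 + 0, so a_5 = 2.
The remainder reaches 0 after 6 divisions, so the expansion has 6 partial quotients, read off in order.

[1; 1, 1, 2, 1, 2]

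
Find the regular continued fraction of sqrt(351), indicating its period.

[18; (1, 2, 1, 3, 2, 2, 2, 3, 1, 2, 1, 36)]

Write x_i = (sqrt(351) + m_i)/d_i with (m_0, d_0) = (0, 1). a_0 = floor(sqrt(351)) = 18, since 18^2 = 324 <= 351 < 361 = 19^2.
Iterate m_{i+1} = d_i*a_i - m_i, d_{i+1} = (351 - m_{i+1}^2)/d_i, a_{i+1} = floor((a_0 + m_{i+1})/d_{i+1}):
  m_1 = 1*18 - 0 = 18, d_1 = (351 - 18^2)/1 = 27/1 = 27, a_1 = floor((18 + 18)/27) = 1.
  m_2 = 27*1 - 18 = 9, d_2 = (351 - 9^2)/27 = 270/27 = 10, a_2 = floor((18 + 9)/10) = 2.
  m_3 = 10*2 - 9 = 11, d_3 = (351 - 11^2)/10 = 230/10 = 23, a_3 = floor((18 + 11)/23) = 1.
  m_4 = 23*1 - 11 = 12, d_4 = (351 - 12^2)/23 = 207/23 = 9, a_4 = floor((18 + 12)/9) = 3.
  m_5 = 9*3 - 12 = 15, d_5 = (351 - 15^2)/9 = 126/9 = 14, a_5 = floor((18 + 15)/14) = 2.
  m_6 = 14*2 - 15 = 13, d_6 = (351 - 13^2)/14 = 182/14 = 13, a_6 = floor((18 + 13)/13) = 2.
  m_7 = 13*2 - 13 = 13, d_7 = (351 - 13^2)/13 = 182/13 = 14, a_7 = floor((18 + 13)/14) = 2.
  m_8 = 14*2 - 13 = 15, d_8 = (351 - 15^2)/14 = 126/14 = 9, a_8 = floor((18 + 15)/9) = 3.
  m_9 = 9*3 - 15 = 12, d_9 = (351 - 12^2)/9 = 207/9 = 23, a_9 = floor((18 + 12)/23) = 1.
  m_10 = 23*1 - 12 = 11, d_10 = (351 - 11^2)/23 = 230/23 = 10, a_10 = floor((18 + 11)/10) = 2.
  m_11 = 10*2 - 11 = 9, d_11 = (351 - 9^2)/10 = 270/10 = 27, a_11 = floor((18 + 9)/27) = 1.
  m_12 = 27*1 - 9 = 18, d_12 = (351 - 18^2)/27 = 27/27 = 1, a_12 = floor((18 + 18)/1) = 36.
  m_13 = 1*36 - 18 = 18, d_13 = (351 - 18^2)/1 = 27/1 = 27: (m_13, d_13) = (m_1, d_1) = (18, 27), so from here the quotients repeat a_1, ..., a_12; the period length is 12.
Hence the expansion of sqrt(351) is a_0 = 18 followed by the repeating block 1, 2, 1, 3, 2, 2, 2, 3, 1, 2, 1, 36 (period 12).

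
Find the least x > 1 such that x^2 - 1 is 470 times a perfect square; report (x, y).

First expand sqrt(470) as a continued fraction. With x_i = (sqrt(470) + m_i)/d_i and (m_0, d_0) = (0, 1): a_0 = floor(sqrt(470)) = 21, since 21^2 = 441 <= 470 < 484 = 22^2.
Iterate m_{i+1} = d_i*a_i - m_i, d_{i+1} = (470 - m_{i+1}^2)/d_i, a_{i+1} = floor((a_0 + m_{i+1})/d_{i+1}):
  m_1 = 1*21 - 0 = 21, d_1 = (470 - 21^2)/1 = 29/1 = 29, a_1 = floor((21 + 21)/29) = 1.
  m_2 = 29*1 - 21 = 8, d_2 = (470 - 8^2)/29 = 406/29 = 14, a_2 = floor((21 + 8)/14) = 2.
  m_3 = 14*2 - 8 = 20, d_3 = (470 - 20^2)/14 = 70/14 = 5, a_3 = floor((21 + 20)/5) = 8.
  m_4 = 5*8 - 20 = 20, d_4 = (470 - 20^2)/5 = 70/5 = 14, a_4 = floor((21 + 20)/14) = 2.
  m_5 = 14*2 - 20 = 8, d_5 = (470 - 8^2)/14 = 406/14 = 29, a_5 = floor((21 + 8)/29) = 1.
  m_6 = 29*1 - 8 = 21, d_6 = (470 - 21^2)/29 = 29/29 = 1, a_6 = floor((21 + 21)/1) = 42.
  m_7 = 1*42 - 21 = 21, d_7 = (470 - 21^2)/1 = 29/1 = 29: (m_7, d_7) = (m_1, d_1) = (21, 29), so from here the quotients repeat a_1, ..., a_6; the period length is 6.
So sqrt(470) = [21; (1, 2, 8, 2, 1, 42)] with period length k = 6.
k is even, so the fundamental solution of x^2 - 470y^2 = 1 is (p_{k-1}, q_{k-1}) = (p_5, q_5); compute convergents through index 5.
Convergents (p_i = a_i*p_{i-1} + p_{i-2}, q_i = a_i*q_{i-1} + q_{i-2} with p_{-2}=0, p_{-1}=1, q_{-2}=1, q_{-1}=0):
  i=0: a_0=21, p_0 = 21*1 + 0 = 21, q_0 = 21*0 + 1 = 1.
  i=1: a_1=1, p_1 = 1*21 + 1 = 22, q_1 = 1*1 + 0 = 1.
  i=2: a_2=2, p_2 = 2*22 + 21 = 65, q_2 = 2*1 + 1 = 3.
  i=3: a_3=8, p_3 = 8*65 + 22 = 542, q_3 = 8*3 + 1 = 25.
  i=4: a_4=2, p_4 = 2*542 + 65 = 1149, q_4 = 2*25 + 3 = 53.
  i=5: a_5=1, p_5 = 1*1149 + 542 = 1691, q_5 = 1*53 + 25 = 78.
Check: 1691^2 - 470*78^2 = 2859481 - 2859480 = 1, so (x, y) = (1691, 78) solves the equation, and by the theorem it is the least positive solution.

(x, y) = (1691, 78)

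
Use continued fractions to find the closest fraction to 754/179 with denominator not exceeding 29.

Expand x = 754/179 as a continued fraction with the Euclidean algorithm:
  754 = 4*179 + 38, so a_0 = 4.
  179 = 4*38 + 27, so a_1 = 4.
  38 = 1*27 + 11, so a_2 = 1.
  27 = 2*11 + 5, so a_3 = 2.
  11 = 2*5 + 1, so a_4 = 2.
  5 = 5*1 + 0, so a_5 = 5.
so x = [4; 4, 1, 2, 2, 5].
Convergents (p_i = a_i*p_{i-1} + p_{i-2}, q_i = a_i*q_{i-1} + q_{i-2} with p_{-2}=0, p_{-1}=1, q_{-2}=1, q_{-1}=0), until the denominator exceeds 29:
  i=0: a_0=4, p_0 = 4*1 + 0 = 4, q_0 = 4*0 + 1 = 1.
  i=1: a_1=4, p_1 = 4*4 + 1 = 17, q_1 = 4*1 + 0 = 4.
  i=2: a_2=1, p_2 = 1*17 + 4 = 21, q_2 = 1*4 + 1 = 5.
  i=3: a_3=2, p_3 = 2*21 + 17 = 59, q_3 = 2*5 + 4 = 14.
  i=4: a_4=2, p_4 = 2*59 + 21 = 139, q_4 = 2*14 + 5 = 33.
q_4 = 33 > 29, so the last convergent with denominator <= 29 is p_3/q_3 = 59/14.
The closest fraction with denominator <= 29 is either p_3/q_3 or the intermediate fraction (k*p_3 + p_2)/(k*q_3 + q_2) with the largest k >= 1 whose denominator stays <= 29; these approach x as k grows, and every other convergent or intermediate fraction in range is farther away.
Largest k: floor((29 - q_2)/q_3) = floor((29 - 5)/14) = 1.
That gives (1*59 + 21)/(1*14 + 5) = 80/19.
Compare the errors: |x - 59/14| = |754*14 - 59*179|/(179*14) = 5/2506, and |x - 80/19| = |754*19 - 80*179|/(179*19) = 6/3401.
Cross-multiplying, 6*2506 = 15036 < 17005 = 5*3401, so 6/3401 is smaller: the intermediate fraction 80/19 is closer to x than 59/14.

80/19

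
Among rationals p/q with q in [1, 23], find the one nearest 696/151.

Expand x = 696/151 as a continued fraction with the Euclidean algorithm:
  696 = 4*151 + 92, so a_0 = 4.
  151 = 1*92 + 59, so a_1 = 1.
  92 = 1*59 + 33, so a_2 = 1.
  59 = 1*33 + 26, so a_3 = 1.
  33 = 1*26 + 7, so a_4 = 1.
  26 = 3*7 + 5, so a_5 = 3.
  7 = 1*5 + 2, so a_6 = 1.
  5 = 2*2 + 1, so a_7 = 2.
  2 = 2*1 + 0, so a_8 = 2.
so x = [4; 1, 1, 1, 1, 3, 1, 2, 2].
Convergents (p_i = a_i*p_{i-1} + p_{i-2}, q_i = a_i*q_{i-1} + q_{i-2} with p_{-2}=0, p_{-1}=1, q_{-2}=1, q_{-1}=0), until the denominator exceeds 23:
  i=0: a_0=4, p_0 = 4*1 + 0 = 4, q_0 = 4*0 + 1 = 1.
  i=1: a_1=1, p_1 = 1*4 + 1 = 5, q_1 = 1*1 + 0 = 1.
  i=2: a_2=1, p_2 = 1*5 + 4 = 9, q_2 = 1*1 + 1 = 2.
  i=3: a_3=1, p_3 = 1*9 + 5 = 14, q_3 = 1*2 + 1 = 3.
  i=4: a_4=1, p_4 = 1*14 + 9 = 23, q_4 = 1*3 + 2 = 5.
  i=5: a_5=3, p_5 = 3*23 + 14 = 83, q_5 = 3*5 + 3 = 18.
  i=6: a_6=1, p_6 = 1*83 + 23 = 106, q_6 = 1*18 + 5 = 23.
  i=7: a_7=2, p_7 = 2*106 + 83 = 295, q_7 = 2*23 + 18 = 64.
q_7 = 64 > 23, so the last convergent with denominator <= 23 is p_6/q_6 = 106/23.
The closest fraction with denominator <= 23 is either p_6/q_6 or the intermediate fraction (k*p_6 + p_5)/(k*q_6 + q_5) with the largest k >= 1 whose denominator stays <= 23; these approach x as k grows, and every other convergent or intermediate fraction in range is farther away.
Largest k: floor((23 - q_5)/q_6) = floor((23 - 18)/23) = 0.
Since k = 0, no intermediate fraction beyond p_6/q_6 has denominator <= 23, so the convergent 106/23 is the closest (its error is |696*23 - 106*151|/(151*23) = 2/3473).

106/23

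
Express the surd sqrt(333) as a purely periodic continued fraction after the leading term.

Write x_i = (sqrt(333) + m_i)/d_i with (m_0, d_0) = (0, 1). a_0 = floor(sqrt(333)) = 18, since 18^2 = 324 <= 333 < 361 = 19^2.
Iterate m_{i+1} = d_i*a_i - m_i, d_{i+1} = (333 - m_{i+1}^2)/d_i, a_{i+1} = floor((a_0 + m_{i+1})/d_{i+1}):
  m_1 = 1*18 - 0 = 18, d_1 = (333 - 18^2)/1 = 9/1 = 9, a_1 = floor((18 + 18)/9) = 4.
  m_2 = 9*4 - 18 = 18, d_2 = (333 - 18^2)/9 = 9/9 = 1, a_2 = floor((18 + 18)/1) = 36.
  m_3 = 1*36 - 18 = 18, d_3 = (333 - 18^2)/1 = 9/1 = 9: (m_3, d_3) = (m_1, d_1) = (18, 9), so from here the quotients repeat a_1, a_2; the period length is 2.
Hence the expansion of sqrt(333) is a_0 = 18 followed by the repeating block 4, 36 (period 2).

[18; (4, 36)]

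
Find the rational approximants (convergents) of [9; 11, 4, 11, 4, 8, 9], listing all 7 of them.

9/1, 100/11, 409/45, 4599/506, 18805/2069, 155039/17058, 1414156/155591

Using the convergent recurrence p_i = a_i*p_{i-1} + p_{i-2}, q_i = a_i*q_{i-1} + q_{i-2} with p_{-2}=0, p_{-1}=1, q_{-2}=1, q_{-1}=0:
  i=0: a_0=9, p_0 = 9*1 + 0 = 9, q_0 = 9*0 + 1 = 1.
  i=1: a_1=11, p_1 = 11*9 + 1 = 100, q_1 = 11*1 + 0 = 11.
  i=2: a_2=4, p_2 = 4*100 + 9 = 409, q_2 = 4*11 + 1 = 45.
  i=3: a_3=11, p_3 = 11*409 + 100 = 4599, q_3 = 11*45 + 11 = 506.
  i=4: a_4=4, p_4 = 4*4599 + 409 = 18805, q_4 = 4*506 + 45 = 2069.
  i=5: a_5=8, p_5 = 8*18805 + 4599 = 155039, q_5 = 8*2069 + 506 = 17058.
  i=6: a_6=9, p_6 = 9*155039 + 18805 = 1414156, q_6 = 9*17058 + 2069 = 155591.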